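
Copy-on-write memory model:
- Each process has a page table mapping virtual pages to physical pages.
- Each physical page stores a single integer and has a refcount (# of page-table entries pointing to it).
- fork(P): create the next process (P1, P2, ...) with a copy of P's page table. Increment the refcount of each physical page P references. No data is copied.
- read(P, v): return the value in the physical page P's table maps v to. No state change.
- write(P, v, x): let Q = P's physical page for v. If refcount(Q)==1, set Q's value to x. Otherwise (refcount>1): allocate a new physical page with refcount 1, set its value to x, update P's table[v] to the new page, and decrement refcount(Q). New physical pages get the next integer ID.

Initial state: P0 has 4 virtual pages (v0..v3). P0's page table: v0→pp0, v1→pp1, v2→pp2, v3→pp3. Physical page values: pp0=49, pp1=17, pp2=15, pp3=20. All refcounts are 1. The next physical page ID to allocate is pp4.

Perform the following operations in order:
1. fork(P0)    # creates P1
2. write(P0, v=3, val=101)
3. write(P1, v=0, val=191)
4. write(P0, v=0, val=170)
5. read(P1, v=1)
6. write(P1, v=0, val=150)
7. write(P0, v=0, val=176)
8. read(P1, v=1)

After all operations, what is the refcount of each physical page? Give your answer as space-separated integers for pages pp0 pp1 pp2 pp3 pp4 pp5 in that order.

Answer: 1 2 2 1 1 1

Derivation:
Op 1: fork(P0) -> P1. 4 ppages; refcounts: pp0:2 pp1:2 pp2:2 pp3:2
Op 2: write(P0, v3, 101). refcount(pp3)=2>1 -> COPY to pp4. 5 ppages; refcounts: pp0:2 pp1:2 pp2:2 pp3:1 pp4:1
Op 3: write(P1, v0, 191). refcount(pp0)=2>1 -> COPY to pp5. 6 ppages; refcounts: pp0:1 pp1:2 pp2:2 pp3:1 pp4:1 pp5:1
Op 4: write(P0, v0, 170). refcount(pp0)=1 -> write in place. 6 ppages; refcounts: pp0:1 pp1:2 pp2:2 pp3:1 pp4:1 pp5:1
Op 5: read(P1, v1) -> 17. No state change.
Op 6: write(P1, v0, 150). refcount(pp5)=1 -> write in place. 6 ppages; refcounts: pp0:1 pp1:2 pp2:2 pp3:1 pp4:1 pp5:1
Op 7: write(P0, v0, 176). refcount(pp0)=1 -> write in place. 6 ppages; refcounts: pp0:1 pp1:2 pp2:2 pp3:1 pp4:1 pp5:1
Op 8: read(P1, v1) -> 17. No state change.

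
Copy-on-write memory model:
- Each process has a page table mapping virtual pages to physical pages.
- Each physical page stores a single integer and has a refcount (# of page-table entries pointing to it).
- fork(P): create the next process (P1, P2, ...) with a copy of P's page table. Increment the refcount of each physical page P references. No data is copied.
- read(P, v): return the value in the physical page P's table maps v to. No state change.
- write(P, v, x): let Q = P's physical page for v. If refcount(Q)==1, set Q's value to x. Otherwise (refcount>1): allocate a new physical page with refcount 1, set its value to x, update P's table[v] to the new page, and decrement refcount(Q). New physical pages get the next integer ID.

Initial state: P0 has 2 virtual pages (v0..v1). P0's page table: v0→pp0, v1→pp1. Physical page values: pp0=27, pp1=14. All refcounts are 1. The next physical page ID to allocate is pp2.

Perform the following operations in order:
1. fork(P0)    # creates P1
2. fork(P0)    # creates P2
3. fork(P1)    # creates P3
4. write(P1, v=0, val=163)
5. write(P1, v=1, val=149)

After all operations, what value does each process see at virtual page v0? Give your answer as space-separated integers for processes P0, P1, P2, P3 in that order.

Op 1: fork(P0) -> P1. 2 ppages; refcounts: pp0:2 pp1:2
Op 2: fork(P0) -> P2. 2 ppages; refcounts: pp0:3 pp1:3
Op 3: fork(P1) -> P3. 2 ppages; refcounts: pp0:4 pp1:4
Op 4: write(P1, v0, 163). refcount(pp0)=4>1 -> COPY to pp2. 3 ppages; refcounts: pp0:3 pp1:4 pp2:1
Op 5: write(P1, v1, 149). refcount(pp1)=4>1 -> COPY to pp3. 4 ppages; refcounts: pp0:3 pp1:3 pp2:1 pp3:1
P0: v0 -> pp0 = 27
P1: v0 -> pp2 = 163
P2: v0 -> pp0 = 27
P3: v0 -> pp0 = 27

Answer: 27 163 27 27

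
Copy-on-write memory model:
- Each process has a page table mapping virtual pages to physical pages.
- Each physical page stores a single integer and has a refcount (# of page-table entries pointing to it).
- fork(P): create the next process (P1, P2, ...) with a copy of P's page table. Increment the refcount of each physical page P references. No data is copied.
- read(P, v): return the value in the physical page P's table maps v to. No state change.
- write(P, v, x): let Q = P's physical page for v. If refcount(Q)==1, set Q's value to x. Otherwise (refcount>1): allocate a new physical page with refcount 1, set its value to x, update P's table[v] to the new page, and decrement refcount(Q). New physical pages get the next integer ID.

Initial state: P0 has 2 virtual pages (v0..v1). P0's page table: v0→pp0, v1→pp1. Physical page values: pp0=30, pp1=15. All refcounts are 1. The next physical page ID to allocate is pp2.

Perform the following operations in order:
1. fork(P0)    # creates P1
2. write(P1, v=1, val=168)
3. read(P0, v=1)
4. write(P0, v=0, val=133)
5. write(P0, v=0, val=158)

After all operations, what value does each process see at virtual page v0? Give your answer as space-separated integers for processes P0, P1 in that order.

Op 1: fork(P0) -> P1. 2 ppages; refcounts: pp0:2 pp1:2
Op 2: write(P1, v1, 168). refcount(pp1)=2>1 -> COPY to pp2. 3 ppages; refcounts: pp0:2 pp1:1 pp2:1
Op 3: read(P0, v1) -> 15. No state change.
Op 4: write(P0, v0, 133). refcount(pp0)=2>1 -> COPY to pp3. 4 ppages; refcounts: pp0:1 pp1:1 pp2:1 pp3:1
Op 5: write(P0, v0, 158). refcount(pp3)=1 -> write in place. 4 ppages; refcounts: pp0:1 pp1:1 pp2:1 pp3:1
P0: v0 -> pp3 = 158
P1: v0 -> pp0 = 30

Answer: 158 30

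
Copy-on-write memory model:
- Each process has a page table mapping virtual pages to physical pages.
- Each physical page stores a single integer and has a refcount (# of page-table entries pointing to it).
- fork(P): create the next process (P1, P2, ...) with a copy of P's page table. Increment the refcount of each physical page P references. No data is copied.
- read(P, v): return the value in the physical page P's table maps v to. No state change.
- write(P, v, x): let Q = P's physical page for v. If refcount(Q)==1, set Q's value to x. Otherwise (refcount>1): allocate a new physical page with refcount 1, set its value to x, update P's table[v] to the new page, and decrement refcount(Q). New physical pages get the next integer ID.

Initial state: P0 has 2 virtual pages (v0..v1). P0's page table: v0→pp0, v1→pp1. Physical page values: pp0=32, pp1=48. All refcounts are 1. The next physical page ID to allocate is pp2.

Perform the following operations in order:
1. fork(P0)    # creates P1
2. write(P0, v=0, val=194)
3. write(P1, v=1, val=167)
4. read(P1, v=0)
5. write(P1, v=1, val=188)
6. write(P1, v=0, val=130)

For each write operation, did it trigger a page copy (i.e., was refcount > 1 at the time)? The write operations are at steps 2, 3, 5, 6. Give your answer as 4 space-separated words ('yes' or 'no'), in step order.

Op 1: fork(P0) -> P1. 2 ppages; refcounts: pp0:2 pp1:2
Op 2: write(P0, v0, 194). refcount(pp0)=2>1 -> COPY to pp2. 3 ppages; refcounts: pp0:1 pp1:2 pp2:1
Op 3: write(P1, v1, 167). refcount(pp1)=2>1 -> COPY to pp3. 4 ppages; refcounts: pp0:1 pp1:1 pp2:1 pp3:1
Op 4: read(P1, v0) -> 32. No state change.
Op 5: write(P1, v1, 188). refcount(pp3)=1 -> write in place. 4 ppages; refcounts: pp0:1 pp1:1 pp2:1 pp3:1
Op 6: write(P1, v0, 130). refcount(pp0)=1 -> write in place. 4 ppages; refcounts: pp0:1 pp1:1 pp2:1 pp3:1

yes yes no no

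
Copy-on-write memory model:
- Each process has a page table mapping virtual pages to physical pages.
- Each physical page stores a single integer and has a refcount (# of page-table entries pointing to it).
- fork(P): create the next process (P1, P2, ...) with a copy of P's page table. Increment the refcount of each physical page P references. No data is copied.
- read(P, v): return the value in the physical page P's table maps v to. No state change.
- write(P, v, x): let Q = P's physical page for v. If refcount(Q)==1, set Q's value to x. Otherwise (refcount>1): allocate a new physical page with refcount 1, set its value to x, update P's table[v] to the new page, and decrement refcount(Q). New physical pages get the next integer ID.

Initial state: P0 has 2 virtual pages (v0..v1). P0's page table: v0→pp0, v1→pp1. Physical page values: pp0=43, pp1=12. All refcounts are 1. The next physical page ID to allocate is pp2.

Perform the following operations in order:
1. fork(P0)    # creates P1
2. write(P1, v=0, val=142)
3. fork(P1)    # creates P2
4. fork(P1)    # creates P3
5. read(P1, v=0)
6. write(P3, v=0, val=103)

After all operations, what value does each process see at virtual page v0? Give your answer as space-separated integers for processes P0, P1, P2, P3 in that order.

Answer: 43 142 142 103

Derivation:
Op 1: fork(P0) -> P1. 2 ppages; refcounts: pp0:2 pp1:2
Op 2: write(P1, v0, 142). refcount(pp0)=2>1 -> COPY to pp2. 3 ppages; refcounts: pp0:1 pp1:2 pp2:1
Op 3: fork(P1) -> P2. 3 ppages; refcounts: pp0:1 pp1:3 pp2:2
Op 4: fork(P1) -> P3. 3 ppages; refcounts: pp0:1 pp1:4 pp2:3
Op 5: read(P1, v0) -> 142. No state change.
Op 6: write(P3, v0, 103). refcount(pp2)=3>1 -> COPY to pp3. 4 ppages; refcounts: pp0:1 pp1:4 pp2:2 pp3:1
P0: v0 -> pp0 = 43
P1: v0 -> pp2 = 142
P2: v0 -> pp2 = 142
P3: v0 -> pp3 = 103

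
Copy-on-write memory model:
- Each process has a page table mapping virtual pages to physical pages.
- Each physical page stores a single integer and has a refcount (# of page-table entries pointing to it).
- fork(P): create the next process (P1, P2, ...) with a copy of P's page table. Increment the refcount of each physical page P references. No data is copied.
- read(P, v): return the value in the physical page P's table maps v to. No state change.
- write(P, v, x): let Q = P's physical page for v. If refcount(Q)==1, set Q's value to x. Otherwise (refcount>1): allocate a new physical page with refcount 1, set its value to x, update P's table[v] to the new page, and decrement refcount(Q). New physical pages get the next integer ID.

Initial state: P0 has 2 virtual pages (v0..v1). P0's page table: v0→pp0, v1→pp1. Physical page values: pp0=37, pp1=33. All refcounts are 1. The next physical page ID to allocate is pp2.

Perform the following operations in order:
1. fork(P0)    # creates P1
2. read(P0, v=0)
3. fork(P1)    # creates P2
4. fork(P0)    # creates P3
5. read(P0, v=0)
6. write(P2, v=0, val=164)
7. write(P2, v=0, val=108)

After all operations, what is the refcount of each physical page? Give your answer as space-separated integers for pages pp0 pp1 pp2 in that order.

Op 1: fork(P0) -> P1. 2 ppages; refcounts: pp0:2 pp1:2
Op 2: read(P0, v0) -> 37. No state change.
Op 3: fork(P1) -> P2. 2 ppages; refcounts: pp0:3 pp1:3
Op 4: fork(P0) -> P3. 2 ppages; refcounts: pp0:4 pp1:4
Op 5: read(P0, v0) -> 37. No state change.
Op 6: write(P2, v0, 164). refcount(pp0)=4>1 -> COPY to pp2. 3 ppages; refcounts: pp0:3 pp1:4 pp2:1
Op 7: write(P2, v0, 108). refcount(pp2)=1 -> write in place. 3 ppages; refcounts: pp0:3 pp1:4 pp2:1

Answer: 3 4 1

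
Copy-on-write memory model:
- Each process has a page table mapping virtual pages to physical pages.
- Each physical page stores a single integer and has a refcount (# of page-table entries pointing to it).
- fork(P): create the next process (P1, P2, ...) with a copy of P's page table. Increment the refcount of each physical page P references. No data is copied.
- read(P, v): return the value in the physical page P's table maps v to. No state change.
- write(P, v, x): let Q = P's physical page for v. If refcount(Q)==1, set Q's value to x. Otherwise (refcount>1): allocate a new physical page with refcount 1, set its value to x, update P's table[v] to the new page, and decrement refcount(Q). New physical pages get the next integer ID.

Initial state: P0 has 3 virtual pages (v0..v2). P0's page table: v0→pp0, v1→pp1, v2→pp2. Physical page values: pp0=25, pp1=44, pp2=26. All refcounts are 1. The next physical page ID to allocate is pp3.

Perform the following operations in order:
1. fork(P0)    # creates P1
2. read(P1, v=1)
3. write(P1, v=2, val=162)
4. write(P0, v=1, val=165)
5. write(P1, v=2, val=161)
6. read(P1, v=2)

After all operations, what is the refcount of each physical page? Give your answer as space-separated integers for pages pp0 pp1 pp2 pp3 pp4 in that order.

Op 1: fork(P0) -> P1. 3 ppages; refcounts: pp0:2 pp1:2 pp2:2
Op 2: read(P1, v1) -> 44. No state change.
Op 3: write(P1, v2, 162). refcount(pp2)=2>1 -> COPY to pp3. 4 ppages; refcounts: pp0:2 pp1:2 pp2:1 pp3:1
Op 4: write(P0, v1, 165). refcount(pp1)=2>1 -> COPY to pp4. 5 ppages; refcounts: pp0:2 pp1:1 pp2:1 pp3:1 pp4:1
Op 5: write(P1, v2, 161). refcount(pp3)=1 -> write in place. 5 ppages; refcounts: pp0:2 pp1:1 pp2:1 pp3:1 pp4:1
Op 6: read(P1, v2) -> 161. No state change.

Answer: 2 1 1 1 1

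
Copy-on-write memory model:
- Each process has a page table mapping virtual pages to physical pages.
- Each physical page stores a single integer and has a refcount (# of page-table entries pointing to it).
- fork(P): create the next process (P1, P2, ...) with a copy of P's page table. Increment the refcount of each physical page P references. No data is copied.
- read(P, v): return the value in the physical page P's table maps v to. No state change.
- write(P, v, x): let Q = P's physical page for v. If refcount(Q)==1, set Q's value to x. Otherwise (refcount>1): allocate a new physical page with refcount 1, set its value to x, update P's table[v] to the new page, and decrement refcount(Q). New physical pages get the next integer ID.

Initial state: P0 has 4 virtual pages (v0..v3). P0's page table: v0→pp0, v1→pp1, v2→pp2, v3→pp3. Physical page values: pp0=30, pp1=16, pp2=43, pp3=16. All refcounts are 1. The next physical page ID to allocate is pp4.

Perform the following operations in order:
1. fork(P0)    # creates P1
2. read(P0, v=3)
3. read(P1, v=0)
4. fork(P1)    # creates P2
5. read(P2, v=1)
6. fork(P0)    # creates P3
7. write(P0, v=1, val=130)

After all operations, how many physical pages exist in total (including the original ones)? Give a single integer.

Answer: 5

Derivation:
Op 1: fork(P0) -> P1. 4 ppages; refcounts: pp0:2 pp1:2 pp2:2 pp3:2
Op 2: read(P0, v3) -> 16. No state change.
Op 3: read(P1, v0) -> 30. No state change.
Op 4: fork(P1) -> P2. 4 ppages; refcounts: pp0:3 pp1:3 pp2:3 pp3:3
Op 5: read(P2, v1) -> 16. No state change.
Op 6: fork(P0) -> P3. 4 ppages; refcounts: pp0:4 pp1:4 pp2:4 pp3:4
Op 7: write(P0, v1, 130). refcount(pp1)=4>1 -> COPY to pp4. 5 ppages; refcounts: pp0:4 pp1:3 pp2:4 pp3:4 pp4:1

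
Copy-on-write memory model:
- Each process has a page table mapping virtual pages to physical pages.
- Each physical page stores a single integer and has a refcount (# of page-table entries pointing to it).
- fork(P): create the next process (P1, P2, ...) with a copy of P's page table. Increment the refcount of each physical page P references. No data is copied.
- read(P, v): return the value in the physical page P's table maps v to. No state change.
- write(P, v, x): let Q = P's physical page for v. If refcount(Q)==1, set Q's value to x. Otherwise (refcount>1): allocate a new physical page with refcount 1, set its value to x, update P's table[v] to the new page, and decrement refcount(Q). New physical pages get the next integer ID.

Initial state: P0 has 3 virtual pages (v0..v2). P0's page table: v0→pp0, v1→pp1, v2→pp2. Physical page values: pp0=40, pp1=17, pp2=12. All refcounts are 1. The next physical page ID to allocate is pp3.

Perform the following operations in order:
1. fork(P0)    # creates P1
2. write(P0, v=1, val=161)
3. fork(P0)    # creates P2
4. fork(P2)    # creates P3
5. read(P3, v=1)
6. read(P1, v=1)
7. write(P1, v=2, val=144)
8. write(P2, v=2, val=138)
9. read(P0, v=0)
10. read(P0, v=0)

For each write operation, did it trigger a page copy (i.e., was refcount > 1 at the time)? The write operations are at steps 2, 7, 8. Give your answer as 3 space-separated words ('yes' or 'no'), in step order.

Op 1: fork(P0) -> P1. 3 ppages; refcounts: pp0:2 pp1:2 pp2:2
Op 2: write(P0, v1, 161). refcount(pp1)=2>1 -> COPY to pp3. 4 ppages; refcounts: pp0:2 pp1:1 pp2:2 pp3:1
Op 3: fork(P0) -> P2. 4 ppages; refcounts: pp0:3 pp1:1 pp2:3 pp3:2
Op 4: fork(P2) -> P3. 4 ppages; refcounts: pp0:4 pp1:1 pp2:4 pp3:3
Op 5: read(P3, v1) -> 161. No state change.
Op 6: read(P1, v1) -> 17. No state change.
Op 7: write(P1, v2, 144). refcount(pp2)=4>1 -> COPY to pp4. 5 ppages; refcounts: pp0:4 pp1:1 pp2:3 pp3:3 pp4:1
Op 8: write(P2, v2, 138). refcount(pp2)=3>1 -> COPY to pp5. 6 ppages; refcounts: pp0:4 pp1:1 pp2:2 pp3:3 pp4:1 pp5:1
Op 9: read(P0, v0) -> 40. No state change.
Op 10: read(P0, v0) -> 40. No state change.

yes yes yes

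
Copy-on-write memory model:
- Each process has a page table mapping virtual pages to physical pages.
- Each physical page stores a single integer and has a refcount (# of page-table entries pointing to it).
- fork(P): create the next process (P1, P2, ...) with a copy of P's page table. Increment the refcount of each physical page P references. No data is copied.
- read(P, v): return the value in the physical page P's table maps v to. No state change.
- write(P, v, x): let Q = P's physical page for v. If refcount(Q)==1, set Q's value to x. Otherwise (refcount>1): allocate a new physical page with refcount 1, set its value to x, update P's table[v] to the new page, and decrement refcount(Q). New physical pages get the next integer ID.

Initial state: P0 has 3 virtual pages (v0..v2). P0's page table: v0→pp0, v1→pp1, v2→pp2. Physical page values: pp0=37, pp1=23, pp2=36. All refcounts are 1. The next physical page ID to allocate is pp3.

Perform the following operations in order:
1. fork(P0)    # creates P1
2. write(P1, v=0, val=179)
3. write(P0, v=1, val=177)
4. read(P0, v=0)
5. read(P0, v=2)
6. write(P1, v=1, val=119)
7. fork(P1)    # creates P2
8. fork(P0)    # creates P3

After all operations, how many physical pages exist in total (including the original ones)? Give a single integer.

Answer: 5

Derivation:
Op 1: fork(P0) -> P1. 3 ppages; refcounts: pp0:2 pp1:2 pp2:2
Op 2: write(P1, v0, 179). refcount(pp0)=2>1 -> COPY to pp3. 4 ppages; refcounts: pp0:1 pp1:2 pp2:2 pp3:1
Op 3: write(P0, v1, 177). refcount(pp1)=2>1 -> COPY to pp4. 5 ppages; refcounts: pp0:1 pp1:1 pp2:2 pp3:1 pp4:1
Op 4: read(P0, v0) -> 37. No state change.
Op 5: read(P0, v2) -> 36. No state change.
Op 6: write(P1, v1, 119). refcount(pp1)=1 -> write in place. 5 ppages; refcounts: pp0:1 pp1:1 pp2:2 pp3:1 pp4:1
Op 7: fork(P1) -> P2. 5 ppages; refcounts: pp0:1 pp1:2 pp2:3 pp3:2 pp4:1
Op 8: fork(P0) -> P3. 5 ppages; refcounts: pp0:2 pp1:2 pp2:4 pp3:2 pp4:2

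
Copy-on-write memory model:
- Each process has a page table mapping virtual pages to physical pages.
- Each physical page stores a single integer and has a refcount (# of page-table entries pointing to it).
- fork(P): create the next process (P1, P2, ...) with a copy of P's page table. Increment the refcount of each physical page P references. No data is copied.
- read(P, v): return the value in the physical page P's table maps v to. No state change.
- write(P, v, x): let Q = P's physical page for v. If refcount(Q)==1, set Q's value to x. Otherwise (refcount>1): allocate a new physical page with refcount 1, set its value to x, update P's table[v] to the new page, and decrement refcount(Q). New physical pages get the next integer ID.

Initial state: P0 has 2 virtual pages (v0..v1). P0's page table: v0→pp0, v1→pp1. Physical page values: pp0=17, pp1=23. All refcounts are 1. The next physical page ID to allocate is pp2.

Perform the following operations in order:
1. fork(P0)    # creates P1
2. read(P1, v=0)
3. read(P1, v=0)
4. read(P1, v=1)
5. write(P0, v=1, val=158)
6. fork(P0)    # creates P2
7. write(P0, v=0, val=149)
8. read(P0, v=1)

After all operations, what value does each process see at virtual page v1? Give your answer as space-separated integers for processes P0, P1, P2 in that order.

Op 1: fork(P0) -> P1. 2 ppages; refcounts: pp0:2 pp1:2
Op 2: read(P1, v0) -> 17. No state change.
Op 3: read(P1, v0) -> 17. No state change.
Op 4: read(P1, v1) -> 23. No state change.
Op 5: write(P0, v1, 158). refcount(pp1)=2>1 -> COPY to pp2. 3 ppages; refcounts: pp0:2 pp1:1 pp2:1
Op 6: fork(P0) -> P2. 3 ppages; refcounts: pp0:3 pp1:1 pp2:2
Op 7: write(P0, v0, 149). refcount(pp0)=3>1 -> COPY to pp3. 4 ppages; refcounts: pp0:2 pp1:1 pp2:2 pp3:1
Op 8: read(P0, v1) -> 158. No state change.
P0: v1 -> pp2 = 158
P1: v1 -> pp1 = 23
P2: v1 -> pp2 = 158

Answer: 158 23 158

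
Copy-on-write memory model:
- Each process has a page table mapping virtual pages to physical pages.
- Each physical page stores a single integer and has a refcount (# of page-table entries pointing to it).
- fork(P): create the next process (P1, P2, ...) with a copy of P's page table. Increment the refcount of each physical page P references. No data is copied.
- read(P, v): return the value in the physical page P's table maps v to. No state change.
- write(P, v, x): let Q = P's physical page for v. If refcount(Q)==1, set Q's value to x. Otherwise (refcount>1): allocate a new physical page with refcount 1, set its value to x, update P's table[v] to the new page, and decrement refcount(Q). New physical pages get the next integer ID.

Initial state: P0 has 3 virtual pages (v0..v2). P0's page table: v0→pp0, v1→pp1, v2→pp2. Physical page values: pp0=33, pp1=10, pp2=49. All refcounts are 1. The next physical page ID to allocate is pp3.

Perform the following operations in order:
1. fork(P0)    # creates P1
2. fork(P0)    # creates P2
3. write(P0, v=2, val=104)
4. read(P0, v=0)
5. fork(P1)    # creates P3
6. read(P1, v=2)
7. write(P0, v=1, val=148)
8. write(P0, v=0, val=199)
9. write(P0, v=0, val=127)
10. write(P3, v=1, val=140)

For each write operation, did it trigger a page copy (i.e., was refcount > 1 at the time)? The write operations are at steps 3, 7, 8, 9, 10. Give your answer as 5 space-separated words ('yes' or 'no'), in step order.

Op 1: fork(P0) -> P1. 3 ppages; refcounts: pp0:2 pp1:2 pp2:2
Op 2: fork(P0) -> P2. 3 ppages; refcounts: pp0:3 pp1:3 pp2:3
Op 3: write(P0, v2, 104). refcount(pp2)=3>1 -> COPY to pp3. 4 ppages; refcounts: pp0:3 pp1:3 pp2:2 pp3:1
Op 4: read(P0, v0) -> 33. No state change.
Op 5: fork(P1) -> P3. 4 ppages; refcounts: pp0:4 pp1:4 pp2:3 pp3:1
Op 6: read(P1, v2) -> 49. No state change.
Op 7: write(P0, v1, 148). refcount(pp1)=4>1 -> COPY to pp4. 5 ppages; refcounts: pp0:4 pp1:3 pp2:3 pp3:1 pp4:1
Op 8: write(P0, v0, 199). refcount(pp0)=4>1 -> COPY to pp5. 6 ppages; refcounts: pp0:3 pp1:3 pp2:3 pp3:1 pp4:1 pp5:1
Op 9: write(P0, v0, 127). refcount(pp5)=1 -> write in place. 6 ppages; refcounts: pp0:3 pp1:3 pp2:3 pp3:1 pp4:1 pp5:1
Op 10: write(P3, v1, 140). refcount(pp1)=3>1 -> COPY to pp6. 7 ppages; refcounts: pp0:3 pp1:2 pp2:3 pp3:1 pp4:1 pp5:1 pp6:1

yes yes yes no yes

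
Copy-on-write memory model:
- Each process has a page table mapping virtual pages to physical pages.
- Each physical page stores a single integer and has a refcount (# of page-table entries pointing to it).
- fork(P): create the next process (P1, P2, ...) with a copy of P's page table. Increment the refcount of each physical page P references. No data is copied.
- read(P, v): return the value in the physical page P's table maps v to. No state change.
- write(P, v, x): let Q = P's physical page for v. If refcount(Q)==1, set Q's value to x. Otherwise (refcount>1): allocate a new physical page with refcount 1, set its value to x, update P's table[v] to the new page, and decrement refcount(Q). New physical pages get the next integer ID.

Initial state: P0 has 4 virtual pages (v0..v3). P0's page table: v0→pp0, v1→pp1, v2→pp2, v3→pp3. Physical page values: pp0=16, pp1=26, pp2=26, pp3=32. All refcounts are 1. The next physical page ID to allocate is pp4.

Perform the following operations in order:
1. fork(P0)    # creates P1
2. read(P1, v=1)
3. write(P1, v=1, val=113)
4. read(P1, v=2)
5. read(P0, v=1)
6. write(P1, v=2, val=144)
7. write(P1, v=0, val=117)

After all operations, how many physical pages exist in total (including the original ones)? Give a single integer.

Op 1: fork(P0) -> P1. 4 ppages; refcounts: pp0:2 pp1:2 pp2:2 pp3:2
Op 2: read(P1, v1) -> 26. No state change.
Op 3: write(P1, v1, 113). refcount(pp1)=2>1 -> COPY to pp4. 5 ppages; refcounts: pp0:2 pp1:1 pp2:2 pp3:2 pp4:1
Op 4: read(P1, v2) -> 26. No state change.
Op 5: read(P0, v1) -> 26. No state change.
Op 6: write(P1, v2, 144). refcount(pp2)=2>1 -> COPY to pp5. 6 ppages; refcounts: pp0:2 pp1:1 pp2:1 pp3:2 pp4:1 pp5:1
Op 7: write(P1, v0, 117). refcount(pp0)=2>1 -> COPY to pp6. 7 ppages; refcounts: pp0:1 pp1:1 pp2:1 pp3:2 pp4:1 pp5:1 pp6:1

Answer: 7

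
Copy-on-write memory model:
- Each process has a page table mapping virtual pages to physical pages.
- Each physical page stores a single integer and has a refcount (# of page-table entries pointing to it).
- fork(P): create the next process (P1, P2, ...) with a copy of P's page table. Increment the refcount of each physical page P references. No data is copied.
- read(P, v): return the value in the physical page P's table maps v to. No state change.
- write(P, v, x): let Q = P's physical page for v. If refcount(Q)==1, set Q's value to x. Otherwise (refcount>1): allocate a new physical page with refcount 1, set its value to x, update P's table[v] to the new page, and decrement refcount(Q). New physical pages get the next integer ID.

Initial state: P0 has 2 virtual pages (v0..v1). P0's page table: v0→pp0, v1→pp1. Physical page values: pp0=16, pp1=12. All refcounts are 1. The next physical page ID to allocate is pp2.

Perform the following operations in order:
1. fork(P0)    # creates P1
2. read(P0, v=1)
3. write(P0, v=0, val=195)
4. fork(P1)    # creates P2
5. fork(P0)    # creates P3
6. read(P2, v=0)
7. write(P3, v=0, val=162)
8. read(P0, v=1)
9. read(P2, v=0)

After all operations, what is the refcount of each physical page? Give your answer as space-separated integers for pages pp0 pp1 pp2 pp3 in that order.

Answer: 2 4 1 1

Derivation:
Op 1: fork(P0) -> P1. 2 ppages; refcounts: pp0:2 pp1:2
Op 2: read(P0, v1) -> 12. No state change.
Op 3: write(P0, v0, 195). refcount(pp0)=2>1 -> COPY to pp2. 3 ppages; refcounts: pp0:1 pp1:2 pp2:1
Op 4: fork(P1) -> P2. 3 ppages; refcounts: pp0:2 pp1:3 pp2:1
Op 5: fork(P0) -> P3. 3 ppages; refcounts: pp0:2 pp1:4 pp2:2
Op 6: read(P2, v0) -> 16. No state change.
Op 7: write(P3, v0, 162). refcount(pp2)=2>1 -> COPY to pp3. 4 ppages; refcounts: pp0:2 pp1:4 pp2:1 pp3:1
Op 8: read(P0, v1) -> 12. No state change.
Op 9: read(P2, v0) -> 16. No state change.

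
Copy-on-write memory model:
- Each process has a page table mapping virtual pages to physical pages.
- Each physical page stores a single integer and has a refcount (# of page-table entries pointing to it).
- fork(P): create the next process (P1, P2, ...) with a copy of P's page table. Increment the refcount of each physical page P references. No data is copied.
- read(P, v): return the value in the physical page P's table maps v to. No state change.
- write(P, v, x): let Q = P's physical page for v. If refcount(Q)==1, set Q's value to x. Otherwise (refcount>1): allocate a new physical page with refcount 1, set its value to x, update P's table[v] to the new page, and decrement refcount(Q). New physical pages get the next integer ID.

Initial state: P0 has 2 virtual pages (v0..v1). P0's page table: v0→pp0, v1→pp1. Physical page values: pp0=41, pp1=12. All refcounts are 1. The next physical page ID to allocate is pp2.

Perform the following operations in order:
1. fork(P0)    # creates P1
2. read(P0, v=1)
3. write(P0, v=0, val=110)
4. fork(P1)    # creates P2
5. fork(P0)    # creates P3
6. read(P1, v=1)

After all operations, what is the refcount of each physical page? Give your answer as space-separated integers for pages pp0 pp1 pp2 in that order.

Answer: 2 4 2

Derivation:
Op 1: fork(P0) -> P1. 2 ppages; refcounts: pp0:2 pp1:2
Op 2: read(P0, v1) -> 12. No state change.
Op 3: write(P0, v0, 110). refcount(pp0)=2>1 -> COPY to pp2. 3 ppages; refcounts: pp0:1 pp1:2 pp2:1
Op 4: fork(P1) -> P2. 3 ppages; refcounts: pp0:2 pp1:3 pp2:1
Op 5: fork(P0) -> P3. 3 ppages; refcounts: pp0:2 pp1:4 pp2:2
Op 6: read(P1, v1) -> 12. No state change.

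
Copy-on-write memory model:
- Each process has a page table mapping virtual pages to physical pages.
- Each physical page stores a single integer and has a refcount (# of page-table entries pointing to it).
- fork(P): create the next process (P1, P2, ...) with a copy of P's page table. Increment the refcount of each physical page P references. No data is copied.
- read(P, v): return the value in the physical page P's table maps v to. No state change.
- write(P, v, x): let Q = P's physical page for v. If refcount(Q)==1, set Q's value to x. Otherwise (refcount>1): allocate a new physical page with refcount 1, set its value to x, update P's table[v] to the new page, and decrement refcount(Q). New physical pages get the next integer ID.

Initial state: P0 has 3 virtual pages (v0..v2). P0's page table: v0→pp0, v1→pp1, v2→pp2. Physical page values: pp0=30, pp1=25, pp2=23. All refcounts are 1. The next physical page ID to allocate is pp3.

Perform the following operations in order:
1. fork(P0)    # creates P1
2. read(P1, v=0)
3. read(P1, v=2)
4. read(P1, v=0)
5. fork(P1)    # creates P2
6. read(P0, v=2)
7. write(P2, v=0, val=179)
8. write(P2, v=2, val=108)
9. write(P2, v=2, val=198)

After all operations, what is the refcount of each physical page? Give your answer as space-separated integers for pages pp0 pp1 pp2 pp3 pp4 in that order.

Op 1: fork(P0) -> P1. 3 ppages; refcounts: pp0:2 pp1:2 pp2:2
Op 2: read(P1, v0) -> 30. No state change.
Op 3: read(P1, v2) -> 23. No state change.
Op 4: read(P1, v0) -> 30. No state change.
Op 5: fork(P1) -> P2. 3 ppages; refcounts: pp0:3 pp1:3 pp2:3
Op 6: read(P0, v2) -> 23. No state change.
Op 7: write(P2, v0, 179). refcount(pp0)=3>1 -> COPY to pp3. 4 ppages; refcounts: pp0:2 pp1:3 pp2:3 pp3:1
Op 8: write(P2, v2, 108). refcount(pp2)=3>1 -> COPY to pp4. 5 ppages; refcounts: pp0:2 pp1:3 pp2:2 pp3:1 pp4:1
Op 9: write(P2, v2, 198). refcount(pp4)=1 -> write in place. 5 ppages; refcounts: pp0:2 pp1:3 pp2:2 pp3:1 pp4:1

Answer: 2 3 2 1 1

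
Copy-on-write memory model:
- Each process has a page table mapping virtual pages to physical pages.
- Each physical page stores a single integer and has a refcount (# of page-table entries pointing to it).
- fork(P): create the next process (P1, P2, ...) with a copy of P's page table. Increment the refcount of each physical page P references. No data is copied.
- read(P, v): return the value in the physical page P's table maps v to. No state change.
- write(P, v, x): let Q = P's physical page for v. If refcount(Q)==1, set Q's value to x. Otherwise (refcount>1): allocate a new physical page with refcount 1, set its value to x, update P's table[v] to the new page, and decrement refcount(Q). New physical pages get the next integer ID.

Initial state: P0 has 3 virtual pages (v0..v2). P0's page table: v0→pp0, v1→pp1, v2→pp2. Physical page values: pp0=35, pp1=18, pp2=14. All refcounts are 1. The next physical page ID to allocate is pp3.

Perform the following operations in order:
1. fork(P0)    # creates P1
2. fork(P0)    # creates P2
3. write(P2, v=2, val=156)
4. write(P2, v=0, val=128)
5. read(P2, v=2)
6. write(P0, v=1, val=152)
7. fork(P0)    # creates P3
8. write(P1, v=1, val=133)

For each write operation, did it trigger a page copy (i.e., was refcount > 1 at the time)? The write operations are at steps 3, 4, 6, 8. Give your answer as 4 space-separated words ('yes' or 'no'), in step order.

Op 1: fork(P0) -> P1. 3 ppages; refcounts: pp0:2 pp1:2 pp2:2
Op 2: fork(P0) -> P2. 3 ppages; refcounts: pp0:3 pp1:3 pp2:3
Op 3: write(P2, v2, 156). refcount(pp2)=3>1 -> COPY to pp3. 4 ppages; refcounts: pp0:3 pp1:3 pp2:2 pp3:1
Op 4: write(P2, v0, 128). refcount(pp0)=3>1 -> COPY to pp4. 5 ppages; refcounts: pp0:2 pp1:3 pp2:2 pp3:1 pp4:1
Op 5: read(P2, v2) -> 156. No state change.
Op 6: write(P0, v1, 152). refcount(pp1)=3>1 -> COPY to pp5. 6 ppages; refcounts: pp0:2 pp1:2 pp2:2 pp3:1 pp4:1 pp5:1
Op 7: fork(P0) -> P3. 6 ppages; refcounts: pp0:3 pp1:2 pp2:3 pp3:1 pp4:1 pp5:2
Op 8: write(P1, v1, 133). refcount(pp1)=2>1 -> COPY to pp6. 7 ppages; refcounts: pp0:3 pp1:1 pp2:3 pp3:1 pp4:1 pp5:2 pp6:1

yes yes yes yes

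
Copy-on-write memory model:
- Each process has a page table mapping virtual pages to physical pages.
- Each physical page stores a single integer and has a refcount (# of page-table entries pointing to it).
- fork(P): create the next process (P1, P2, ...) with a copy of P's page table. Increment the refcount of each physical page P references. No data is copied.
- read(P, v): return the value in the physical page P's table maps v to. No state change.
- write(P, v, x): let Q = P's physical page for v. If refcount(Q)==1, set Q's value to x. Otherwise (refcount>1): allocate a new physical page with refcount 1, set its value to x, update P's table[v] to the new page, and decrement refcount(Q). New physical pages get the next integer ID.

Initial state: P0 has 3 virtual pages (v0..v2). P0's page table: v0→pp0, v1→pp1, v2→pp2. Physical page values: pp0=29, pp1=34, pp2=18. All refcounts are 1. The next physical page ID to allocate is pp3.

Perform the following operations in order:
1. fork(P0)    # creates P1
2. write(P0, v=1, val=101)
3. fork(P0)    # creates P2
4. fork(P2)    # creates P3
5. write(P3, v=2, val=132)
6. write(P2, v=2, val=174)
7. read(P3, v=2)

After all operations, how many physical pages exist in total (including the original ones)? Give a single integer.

Op 1: fork(P0) -> P1. 3 ppages; refcounts: pp0:2 pp1:2 pp2:2
Op 2: write(P0, v1, 101). refcount(pp1)=2>1 -> COPY to pp3. 4 ppages; refcounts: pp0:2 pp1:1 pp2:2 pp3:1
Op 3: fork(P0) -> P2. 4 ppages; refcounts: pp0:3 pp1:1 pp2:3 pp3:2
Op 4: fork(P2) -> P3. 4 ppages; refcounts: pp0:4 pp1:1 pp2:4 pp3:3
Op 5: write(P3, v2, 132). refcount(pp2)=4>1 -> COPY to pp4. 5 ppages; refcounts: pp0:4 pp1:1 pp2:3 pp3:3 pp4:1
Op 6: write(P2, v2, 174). refcount(pp2)=3>1 -> COPY to pp5. 6 ppages; refcounts: pp0:4 pp1:1 pp2:2 pp3:3 pp4:1 pp5:1
Op 7: read(P3, v2) -> 132. No state change.

Answer: 6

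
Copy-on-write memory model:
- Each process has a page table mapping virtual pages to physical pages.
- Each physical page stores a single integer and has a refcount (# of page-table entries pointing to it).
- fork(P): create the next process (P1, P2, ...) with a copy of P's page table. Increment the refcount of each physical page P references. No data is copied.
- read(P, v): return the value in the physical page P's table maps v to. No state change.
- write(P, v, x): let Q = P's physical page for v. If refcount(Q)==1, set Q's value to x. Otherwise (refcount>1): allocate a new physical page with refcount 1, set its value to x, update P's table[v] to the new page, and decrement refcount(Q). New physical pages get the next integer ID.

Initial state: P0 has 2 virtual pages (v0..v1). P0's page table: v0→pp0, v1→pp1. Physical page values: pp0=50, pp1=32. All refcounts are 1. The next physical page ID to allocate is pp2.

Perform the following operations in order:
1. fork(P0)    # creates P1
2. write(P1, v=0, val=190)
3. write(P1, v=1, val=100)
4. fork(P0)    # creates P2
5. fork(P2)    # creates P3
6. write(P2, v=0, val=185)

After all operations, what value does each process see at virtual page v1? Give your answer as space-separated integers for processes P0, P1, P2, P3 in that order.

Answer: 32 100 32 32

Derivation:
Op 1: fork(P0) -> P1. 2 ppages; refcounts: pp0:2 pp1:2
Op 2: write(P1, v0, 190). refcount(pp0)=2>1 -> COPY to pp2. 3 ppages; refcounts: pp0:1 pp1:2 pp2:1
Op 3: write(P1, v1, 100). refcount(pp1)=2>1 -> COPY to pp3. 4 ppages; refcounts: pp0:1 pp1:1 pp2:1 pp3:1
Op 4: fork(P0) -> P2. 4 ppages; refcounts: pp0:2 pp1:2 pp2:1 pp3:1
Op 5: fork(P2) -> P3. 4 ppages; refcounts: pp0:3 pp1:3 pp2:1 pp3:1
Op 6: write(P2, v0, 185). refcount(pp0)=3>1 -> COPY to pp4. 5 ppages; refcounts: pp0:2 pp1:3 pp2:1 pp3:1 pp4:1
P0: v1 -> pp1 = 32
P1: v1 -> pp3 = 100
P2: v1 -> pp1 = 32
P3: v1 -> pp1 = 32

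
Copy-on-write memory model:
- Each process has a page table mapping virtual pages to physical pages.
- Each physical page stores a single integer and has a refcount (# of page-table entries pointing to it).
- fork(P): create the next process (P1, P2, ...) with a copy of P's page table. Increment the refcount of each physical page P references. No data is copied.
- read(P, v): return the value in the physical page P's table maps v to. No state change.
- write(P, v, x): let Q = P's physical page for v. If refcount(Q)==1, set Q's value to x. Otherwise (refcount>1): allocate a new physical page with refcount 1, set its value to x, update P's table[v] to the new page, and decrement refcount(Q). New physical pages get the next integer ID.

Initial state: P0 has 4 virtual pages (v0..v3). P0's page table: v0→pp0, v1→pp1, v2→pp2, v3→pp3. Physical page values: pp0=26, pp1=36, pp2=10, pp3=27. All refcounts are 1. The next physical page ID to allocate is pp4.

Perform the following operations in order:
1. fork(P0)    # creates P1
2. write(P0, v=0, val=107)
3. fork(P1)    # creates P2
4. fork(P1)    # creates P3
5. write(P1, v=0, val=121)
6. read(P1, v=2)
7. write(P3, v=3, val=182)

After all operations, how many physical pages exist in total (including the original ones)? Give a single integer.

Answer: 7

Derivation:
Op 1: fork(P0) -> P1. 4 ppages; refcounts: pp0:2 pp1:2 pp2:2 pp3:2
Op 2: write(P0, v0, 107). refcount(pp0)=2>1 -> COPY to pp4. 5 ppages; refcounts: pp0:1 pp1:2 pp2:2 pp3:2 pp4:1
Op 3: fork(P1) -> P2. 5 ppages; refcounts: pp0:2 pp1:3 pp2:3 pp3:3 pp4:1
Op 4: fork(P1) -> P3. 5 ppages; refcounts: pp0:3 pp1:4 pp2:4 pp3:4 pp4:1
Op 5: write(P1, v0, 121). refcount(pp0)=3>1 -> COPY to pp5. 6 ppages; refcounts: pp0:2 pp1:4 pp2:4 pp3:4 pp4:1 pp5:1
Op 6: read(P1, v2) -> 10. No state change.
Op 7: write(P3, v3, 182). refcount(pp3)=4>1 -> COPY to pp6. 7 ppages; refcounts: pp0:2 pp1:4 pp2:4 pp3:3 pp4:1 pp5:1 pp6:1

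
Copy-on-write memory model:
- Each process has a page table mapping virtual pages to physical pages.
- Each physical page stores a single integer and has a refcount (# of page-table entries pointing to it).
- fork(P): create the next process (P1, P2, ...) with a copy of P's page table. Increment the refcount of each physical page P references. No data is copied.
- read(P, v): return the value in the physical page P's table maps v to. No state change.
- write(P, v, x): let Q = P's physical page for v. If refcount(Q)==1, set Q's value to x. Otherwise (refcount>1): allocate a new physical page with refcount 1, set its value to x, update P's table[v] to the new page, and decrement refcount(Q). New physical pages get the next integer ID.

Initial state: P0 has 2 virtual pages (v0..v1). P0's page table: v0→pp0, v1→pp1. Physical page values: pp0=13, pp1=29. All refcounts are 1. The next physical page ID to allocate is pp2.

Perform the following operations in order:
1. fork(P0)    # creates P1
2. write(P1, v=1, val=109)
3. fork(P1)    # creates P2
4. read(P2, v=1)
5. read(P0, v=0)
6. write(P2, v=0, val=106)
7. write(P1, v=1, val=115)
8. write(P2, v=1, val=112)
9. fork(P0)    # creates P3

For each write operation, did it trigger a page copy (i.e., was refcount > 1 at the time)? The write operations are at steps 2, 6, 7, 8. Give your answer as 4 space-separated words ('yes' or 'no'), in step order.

Op 1: fork(P0) -> P1. 2 ppages; refcounts: pp0:2 pp1:2
Op 2: write(P1, v1, 109). refcount(pp1)=2>1 -> COPY to pp2. 3 ppages; refcounts: pp0:2 pp1:1 pp2:1
Op 3: fork(P1) -> P2. 3 ppages; refcounts: pp0:3 pp1:1 pp2:2
Op 4: read(P2, v1) -> 109. No state change.
Op 5: read(P0, v0) -> 13. No state change.
Op 6: write(P2, v0, 106). refcount(pp0)=3>1 -> COPY to pp3. 4 ppages; refcounts: pp0:2 pp1:1 pp2:2 pp3:1
Op 7: write(P1, v1, 115). refcount(pp2)=2>1 -> COPY to pp4. 5 ppages; refcounts: pp0:2 pp1:1 pp2:1 pp3:1 pp4:1
Op 8: write(P2, v1, 112). refcount(pp2)=1 -> write in place. 5 ppages; refcounts: pp0:2 pp1:1 pp2:1 pp3:1 pp4:1
Op 9: fork(P0) -> P3. 5 ppages; refcounts: pp0:3 pp1:2 pp2:1 pp3:1 pp4:1

yes yes yes no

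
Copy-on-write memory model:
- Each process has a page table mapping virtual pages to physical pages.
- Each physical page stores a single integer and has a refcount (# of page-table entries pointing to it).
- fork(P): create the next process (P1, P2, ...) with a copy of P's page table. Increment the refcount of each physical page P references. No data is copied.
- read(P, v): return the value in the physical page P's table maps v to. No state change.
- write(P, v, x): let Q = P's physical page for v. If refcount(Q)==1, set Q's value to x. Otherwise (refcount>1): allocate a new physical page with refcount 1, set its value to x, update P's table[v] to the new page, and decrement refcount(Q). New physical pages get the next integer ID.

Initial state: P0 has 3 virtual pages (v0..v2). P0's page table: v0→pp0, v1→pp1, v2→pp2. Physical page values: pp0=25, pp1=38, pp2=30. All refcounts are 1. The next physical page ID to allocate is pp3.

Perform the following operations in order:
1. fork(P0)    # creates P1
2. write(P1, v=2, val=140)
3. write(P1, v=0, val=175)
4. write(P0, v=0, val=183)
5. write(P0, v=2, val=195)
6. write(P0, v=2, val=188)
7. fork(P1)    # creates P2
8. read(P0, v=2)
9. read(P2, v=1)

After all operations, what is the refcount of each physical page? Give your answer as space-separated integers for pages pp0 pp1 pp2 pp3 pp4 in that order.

Op 1: fork(P0) -> P1. 3 ppages; refcounts: pp0:2 pp1:2 pp2:2
Op 2: write(P1, v2, 140). refcount(pp2)=2>1 -> COPY to pp3. 4 ppages; refcounts: pp0:2 pp1:2 pp2:1 pp3:1
Op 3: write(P1, v0, 175). refcount(pp0)=2>1 -> COPY to pp4. 5 ppages; refcounts: pp0:1 pp1:2 pp2:1 pp3:1 pp4:1
Op 4: write(P0, v0, 183). refcount(pp0)=1 -> write in place. 5 ppages; refcounts: pp0:1 pp1:2 pp2:1 pp3:1 pp4:1
Op 5: write(P0, v2, 195). refcount(pp2)=1 -> write in place. 5 ppages; refcounts: pp0:1 pp1:2 pp2:1 pp3:1 pp4:1
Op 6: write(P0, v2, 188). refcount(pp2)=1 -> write in place. 5 ppages; refcounts: pp0:1 pp1:2 pp2:1 pp3:1 pp4:1
Op 7: fork(P1) -> P2. 5 ppages; refcounts: pp0:1 pp1:3 pp2:1 pp3:2 pp4:2
Op 8: read(P0, v2) -> 188. No state change.
Op 9: read(P2, v1) -> 38. No state change.

Answer: 1 3 1 2 2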